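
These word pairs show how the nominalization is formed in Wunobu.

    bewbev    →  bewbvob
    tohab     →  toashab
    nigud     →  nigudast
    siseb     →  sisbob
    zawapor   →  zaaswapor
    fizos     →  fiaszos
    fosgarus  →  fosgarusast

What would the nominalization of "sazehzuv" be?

siseb and tohab both end in -b yet inflect differently (sisbob, toashab), so the final letter is not what conditions the rule; the last vowel is.
"sazehzuv" has last vowel 'u'. The stems whose last vowel is 'u' (nigud → nigudast, fosgarus → fosgarusast) add -ast.
The other patterns: stems whose last vowel is 'e' delete the last vowel and add -ob; stems whose last vowel is 'a' or 'o' insert -as- after the first vowel.
So sazehzuv → sazehzuvast.

sazehzuvast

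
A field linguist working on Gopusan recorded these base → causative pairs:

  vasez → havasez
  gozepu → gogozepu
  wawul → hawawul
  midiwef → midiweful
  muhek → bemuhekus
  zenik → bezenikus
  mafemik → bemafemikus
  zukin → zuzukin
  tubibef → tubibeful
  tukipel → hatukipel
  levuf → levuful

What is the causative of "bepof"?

bepoful

gozepu and levuf both have last vowel 'u' yet inflect differently (gogozepu, levuful), so the last vowel is not what conditions the rule; the final letter is.
"bepof" ends in -f. The stems ending in -f (tubibef → tubibeful, midiwef → midiweful, levuf → levuful) add -ul.
So bepof → bepoful.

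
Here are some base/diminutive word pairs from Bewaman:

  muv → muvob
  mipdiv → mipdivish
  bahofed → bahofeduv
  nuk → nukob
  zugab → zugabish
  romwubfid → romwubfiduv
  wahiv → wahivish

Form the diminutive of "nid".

"nid" has 1 vowel. The stems with 1 vowel (nuk → nukob, muv → muvob) add -ob.
The other patterns: stems with 2 vowels add -ish; stems with 3 vowels add -uv.
So nid → nidob.

nidob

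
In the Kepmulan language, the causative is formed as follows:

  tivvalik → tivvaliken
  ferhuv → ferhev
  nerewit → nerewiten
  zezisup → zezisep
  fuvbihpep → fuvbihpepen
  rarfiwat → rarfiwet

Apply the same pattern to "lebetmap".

rarfiwat and nerewit both end in -t yet inflect differently (rarfiwet, nerewiten), so the final letter is not what conditions the rule; the last vowel is.
"lebetmap" has last vowel 'a'. The one such stem in the data (rarfiwat → rarfiwet) changes the last vowel to 'e' (as do ferhuv, zezisup), so the same rule applies.
The other pattern: stems whose last vowel is 'e' or 'i' add -en.
So lebetmap → lebetmep.

lebetmep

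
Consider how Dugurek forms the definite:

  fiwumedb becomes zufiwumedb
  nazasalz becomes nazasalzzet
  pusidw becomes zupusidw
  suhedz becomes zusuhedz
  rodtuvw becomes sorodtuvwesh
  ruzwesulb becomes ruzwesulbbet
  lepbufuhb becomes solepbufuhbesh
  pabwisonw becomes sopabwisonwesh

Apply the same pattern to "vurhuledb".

nazasalz and suhedz both end in -z yet inflect differently (nazasalzzet, zusuhedz), so the final letter is not what conditions the rule; the second-to-last letter is.
"vurhuledb" has second-to-last letter 'd'. The stems whose second-to-last letter is 'd' (suhedz → zusuhedz, pusidw → zupusidw, fiwumedb → zufiwumedb) add the prefix zu-.
The other patterns: stems whose second-to-last letter is 'l' double the final consonant and add -et; stems whose second-to-last letter is 'h', 'n' or 'v' add so- … -esh around the stem.
So vurhuledb → zuvurhuledb.

zuvurhuledb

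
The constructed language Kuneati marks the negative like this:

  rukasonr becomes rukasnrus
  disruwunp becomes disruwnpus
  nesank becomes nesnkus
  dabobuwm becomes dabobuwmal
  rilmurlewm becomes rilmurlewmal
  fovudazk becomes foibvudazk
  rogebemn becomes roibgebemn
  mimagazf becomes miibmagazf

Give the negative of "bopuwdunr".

nesank and fovudazk both end in -k yet inflect differently (nesnkus, foibvudazk), so the final letter is not what conditions the rule; the second-to-last letter is.
"bopuwdunr" has second-to-last letter 'n'. The stems whose second-to-last letter is 'n' (rukasonr → rukasnrus, disruwunp → disruwnpus, nesank → nesnkus) delete the last vowel and add -us.
So bopuwdunr → bopuwdnrus.

bopuwdnrus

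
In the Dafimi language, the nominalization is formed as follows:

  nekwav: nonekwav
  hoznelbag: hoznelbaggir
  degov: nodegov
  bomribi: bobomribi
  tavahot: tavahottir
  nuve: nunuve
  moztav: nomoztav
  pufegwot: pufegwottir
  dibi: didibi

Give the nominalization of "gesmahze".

"gesmahze" ends in -e. The one such stem in the data (nuve → nunuve) repeats the first consonant+vowel as a prefix (as do bomribi, dibi), so the same rule applies.
The other patterns: stems ending in -v add the prefix no-; stems ending in -g or -t double the final consonant and add -ir.
So gesmahze → gegesmahze.

gegesmahze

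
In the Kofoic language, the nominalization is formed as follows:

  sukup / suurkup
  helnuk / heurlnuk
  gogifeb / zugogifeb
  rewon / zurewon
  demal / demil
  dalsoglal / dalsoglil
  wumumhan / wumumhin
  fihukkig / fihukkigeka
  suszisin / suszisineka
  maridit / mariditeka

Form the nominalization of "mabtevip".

mabtevipeka

"mabtevip" has last vowel 'i'. The stems whose last vowel is 'i' (fihukkig → fihukkigeka, suszisin → suszisineka, maridit → mariditeka) add -eka.
So mabtevip → mabtevipeka.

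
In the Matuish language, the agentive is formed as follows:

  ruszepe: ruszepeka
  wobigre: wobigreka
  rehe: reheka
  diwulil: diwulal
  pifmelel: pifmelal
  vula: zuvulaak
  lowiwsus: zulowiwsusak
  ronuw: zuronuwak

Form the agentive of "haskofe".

haskofeka

"haskofe" ends in -e. The stems ending in -e (ruszepe → ruszepeka, wobigre → wobigreka, rehe → reheka) drop the final letter and add -eka.
So haskofe → haskofeka.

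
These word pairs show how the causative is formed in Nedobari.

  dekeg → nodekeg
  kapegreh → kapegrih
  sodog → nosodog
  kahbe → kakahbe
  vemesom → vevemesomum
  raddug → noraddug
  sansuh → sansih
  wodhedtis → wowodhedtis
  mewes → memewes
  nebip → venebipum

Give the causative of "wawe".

wawawe

dekeg and kahbe both have last vowel 'e' yet inflect differently (nodekeg, kakahbe), so the last vowel is not what conditions the rule; the final letter is.
"wawe" ends in -e. The one such stem in the data (kahbe → kakahbe) repeats the first consonant+vowel as a prefix (as do mewes, wodhedtis), so the same rule applies.
The other patterns: stems ending in -g add the prefix no-; stems ending in -h change the last vowel to 'i'; stems ending in -m or -p add ve- … -um around the stem.
So wawe → wawawe.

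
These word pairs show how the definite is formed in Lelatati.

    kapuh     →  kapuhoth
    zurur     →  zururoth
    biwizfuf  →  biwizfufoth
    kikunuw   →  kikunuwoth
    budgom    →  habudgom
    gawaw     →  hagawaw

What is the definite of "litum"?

litumoth

kikunuw and gawaw both end in -w yet inflect differently (kikunuwoth, hagawaw), so the final letter is not what conditions the rule; the last vowel is.
"litum" has last vowel 'u'. The stems whose last vowel is 'u' (kapuh → kapuhoth, zurur → zururoth, biwizfuf → biwizfufoth) add -oth.
The other pattern: stems whose last vowel is 'a' or 'o' add the prefix ha-.
So litum → litumoth.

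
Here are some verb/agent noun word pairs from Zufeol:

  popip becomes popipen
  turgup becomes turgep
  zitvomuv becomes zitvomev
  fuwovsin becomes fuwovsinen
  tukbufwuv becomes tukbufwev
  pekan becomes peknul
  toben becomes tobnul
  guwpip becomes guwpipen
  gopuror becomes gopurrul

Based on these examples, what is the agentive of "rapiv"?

rapiven

popip and turgup both end in -p yet inflect differently (popipen, turgep), so the final letter is not what conditions the rule; the last vowel is.
"rapiv" has last vowel 'i'. The stems whose last vowel is 'i' (fuwovsin → fuwovsinen, popip → popipen, guwpip → guwpipen) add -en.
So rapiv → rapiven.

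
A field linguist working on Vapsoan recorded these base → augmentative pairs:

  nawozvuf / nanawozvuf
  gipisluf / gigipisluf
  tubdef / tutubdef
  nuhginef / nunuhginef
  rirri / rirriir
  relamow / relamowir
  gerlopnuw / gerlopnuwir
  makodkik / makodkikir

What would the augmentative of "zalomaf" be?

zazalomaf

nawozvuf and gerlopnuw both have last vowel 'u' yet inflect differently (nanawozvuf, gerlopnuwir), so the last vowel is not what conditions the rule; the final letter is.
"zalomaf" ends in -f. The stems ending in -f (nawozvuf → nanawozvuf, gipisluf → gigipisluf, tubdef → tutubdef) repeat the first consonant+vowel as a prefix.
The other pattern: stems ending in -i, -k or -w add -ir.
So zalomaf → zazalomaf.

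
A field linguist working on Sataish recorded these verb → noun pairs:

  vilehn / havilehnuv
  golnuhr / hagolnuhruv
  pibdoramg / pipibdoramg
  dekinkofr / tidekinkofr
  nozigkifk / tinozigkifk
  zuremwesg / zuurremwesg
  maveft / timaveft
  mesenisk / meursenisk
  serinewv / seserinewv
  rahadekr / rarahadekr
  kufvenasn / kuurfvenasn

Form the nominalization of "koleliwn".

nozigkifk and mesenisk both end in -k yet inflect differently (tinozigkifk, meursenisk), so the final letter is not what conditions the rule; the second-to-last letter is.
"koleliwn" has second-to-last letter 'w'. The one such stem in the data (serinewv → seserinewv) repeats the first consonant+vowel as a prefix (as do pibdoramg, rahadekr), so the same rule applies.
The other patterns: stems whose second-to-last letter is 'f' add the prefix ti-; stems whose second-to-last letter is 's' insert -ur- after the first vowel; stems whose second-to-last letter is 'h' add ha- … -uv around the stem.
So koleliwn → kokoleliwn.

kokoleliwn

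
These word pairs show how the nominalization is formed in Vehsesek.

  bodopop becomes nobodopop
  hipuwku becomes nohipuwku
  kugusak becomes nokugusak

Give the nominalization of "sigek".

Every pair shown (bodopop → nobodopop, hipuwku → nohipuwku, kugusak → nokugusak) follows the same rule: add the prefix no-.
So sigek → nosigek.

nosigek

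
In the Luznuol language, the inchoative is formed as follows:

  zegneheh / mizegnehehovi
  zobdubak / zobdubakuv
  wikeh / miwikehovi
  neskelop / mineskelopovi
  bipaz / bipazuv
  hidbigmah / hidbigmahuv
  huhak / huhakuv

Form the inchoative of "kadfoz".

hidbigmah and zegneheh both end in -h yet inflect differently (hidbigmahuv, mizegnehehovi), so the final letter is not what conditions the rule; the last vowel is.
"kadfoz" has last vowel 'o'. The one such stem in the data (neskelop → mineskelopovi) adds mi- … -ovi around the stem, so the same rule applies.
So kadfoz → mikadfozovi.

mikadfozovi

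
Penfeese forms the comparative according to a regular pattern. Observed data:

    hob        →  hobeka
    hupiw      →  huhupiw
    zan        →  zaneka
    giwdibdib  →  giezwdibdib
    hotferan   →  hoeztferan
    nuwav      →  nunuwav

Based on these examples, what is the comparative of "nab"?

nabeka

zan and hotferan both end in -n yet inflect differently (zaneka, hoeztferan), so the final letter is not what conditions the rule; the number of vowels is.
"nab" has 1 vowel. The stems with 1 vowel (hob → hobeka, zan → zaneka) add -eka.
So nab → nabeka.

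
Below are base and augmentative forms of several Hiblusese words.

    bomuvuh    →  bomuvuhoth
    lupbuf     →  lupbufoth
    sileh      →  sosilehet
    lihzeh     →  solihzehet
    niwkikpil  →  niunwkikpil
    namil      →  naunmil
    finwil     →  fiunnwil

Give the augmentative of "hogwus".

bomuvuh and sileh both end in -h yet inflect differently (bomuvuhoth, sosilehet), so the final letter is not what conditions the rule; the last vowel is.
"hogwus" has last vowel 'u'. The stems whose last vowel is 'u' (bomuvuh → bomuvuhoth, lupbuf → lupbufoth) add -oth.
The other patterns: stems whose last vowel is 'e' add so- … -et around the stem; stems whose last vowel is 'i' insert -un- after the first vowel.
So hogwus → hogwusoth.

hogwusoth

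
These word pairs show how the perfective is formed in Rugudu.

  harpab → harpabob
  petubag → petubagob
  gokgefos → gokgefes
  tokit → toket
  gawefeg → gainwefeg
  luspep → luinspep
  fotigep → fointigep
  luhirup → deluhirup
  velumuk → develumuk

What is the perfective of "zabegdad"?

petubag and gawefeg both end in -g yet inflect differently (petubagob, gainwefeg), so the final letter is not what conditions the rule; the last vowel is.
"zabegdad" has last vowel 'a'. The stems whose last vowel is 'a' (harpab → harpabob, petubag → petubagob) add -ob.
So zabegdad → zabegdadob.

zabegdadob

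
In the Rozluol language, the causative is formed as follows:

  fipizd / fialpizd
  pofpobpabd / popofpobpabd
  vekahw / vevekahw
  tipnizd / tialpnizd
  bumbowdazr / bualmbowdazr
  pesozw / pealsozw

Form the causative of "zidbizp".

pesozw and vekahw both end in -w yet inflect differently (pealsozw, vevekahw), so the final letter is not what conditions the rule; the second-to-last letter is.
"zidbizp" has second-to-last letter 'z'. The stems whose second-to-last letter is 'z' (fipizd → fialpizd, pesozw → pealsozw, bumbowdazr → bualmbowdazr) insert -al- after the first vowel.
The other pattern: stems whose second-to-last letter is 'b' or 'h' repeat the first consonant+vowel as a prefix.
So zidbizp → zialdbizp.

zialdbizp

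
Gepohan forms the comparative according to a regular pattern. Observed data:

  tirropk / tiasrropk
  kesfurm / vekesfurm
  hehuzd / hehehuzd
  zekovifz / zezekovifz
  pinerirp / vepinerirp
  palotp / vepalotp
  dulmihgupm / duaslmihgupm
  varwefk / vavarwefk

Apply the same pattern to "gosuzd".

gogosuzd

varwefk and tirropk both end in -k yet inflect differently (vavarwefk, tiasrropk), so the final letter is not what conditions the rule; the second-to-last letter is.
"gosuzd" has second-to-last letter 'z'. The one such stem in the data (hehuzd → hehehuzd) repeats the first consonant+vowel as a prefix (as do varwefk, zekovifz), so the same rule applies.
So gosuzd → gogosuzd.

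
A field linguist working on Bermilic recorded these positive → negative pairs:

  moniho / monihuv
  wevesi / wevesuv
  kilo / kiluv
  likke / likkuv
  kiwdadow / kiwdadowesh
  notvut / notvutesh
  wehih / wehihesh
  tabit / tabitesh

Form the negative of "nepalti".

nepaltuv

moniho and kiwdadow both have last vowel 'o' yet inflect differently (monihuv, kiwdadowesh), so the last vowel is not what conditions the rule; whether the stem ends in a vowel or a consonant is.
"nepalti" ends in a vowel. The stems ending in a vowel (moniho → monihuv, wevesi → wevesuv, kilo → kiluv) drop the final letter and add -uv.
So nepalti → nepaltuv.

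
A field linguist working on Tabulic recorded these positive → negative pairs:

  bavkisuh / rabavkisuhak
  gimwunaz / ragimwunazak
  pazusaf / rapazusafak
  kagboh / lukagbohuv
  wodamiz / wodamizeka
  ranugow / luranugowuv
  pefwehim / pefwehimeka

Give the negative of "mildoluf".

ramildolufak

"mildoluf" has last vowel 'u'. The one such stem in the data (bavkisuh → rabavkisuhak) adds ra- … -ak around the stem, so the same rule applies.
The other patterns: stems whose last vowel is 'o' add lu- … -uv around the stem; stems whose last vowel is 'i' add -eka.
So mildoluf → ramildolufak.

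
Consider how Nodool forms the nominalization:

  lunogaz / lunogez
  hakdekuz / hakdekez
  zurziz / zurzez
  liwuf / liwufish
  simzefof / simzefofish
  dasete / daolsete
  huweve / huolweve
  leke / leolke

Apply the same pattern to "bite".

hakdekuz and liwuf both have last vowel 'u' yet inflect differently (hakdekez, liwufish), so the last vowel is not what conditions the rule; the final letter is.
"bite" ends in -e. The stems ending in -e (dasete → daolsete, huweve → huolweve, leke → leolke) insert -ol- after the first vowel.
So bite → biolte.

biolte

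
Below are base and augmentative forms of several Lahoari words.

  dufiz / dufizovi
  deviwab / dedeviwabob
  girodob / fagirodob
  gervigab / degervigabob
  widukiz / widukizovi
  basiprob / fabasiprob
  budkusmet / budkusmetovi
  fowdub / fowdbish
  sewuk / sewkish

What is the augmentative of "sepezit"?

sepezitovi

gervigab and girodob both end in -b yet inflect differently (degervigabob, fagirodob), so the final letter is not what conditions the rule; the last vowel is.
"sepezit" has last vowel 'i'. The stems whose last vowel is 'i' (widukiz → widukizovi, dufiz → dufizovi) add -ovi.
The other patterns: stems whose last vowel is 'a' add de- … -ob around the stem; stems whose last vowel is 'o' add the prefix fa-; stems whose last vowel is 'u' delete the last vowel and add -ish.
So sepezit → sepezitovi.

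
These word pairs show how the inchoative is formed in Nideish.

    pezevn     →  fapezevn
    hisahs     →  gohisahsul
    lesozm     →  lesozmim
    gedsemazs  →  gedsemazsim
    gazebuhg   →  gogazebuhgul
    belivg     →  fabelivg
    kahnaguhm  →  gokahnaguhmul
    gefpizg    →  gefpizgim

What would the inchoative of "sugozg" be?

belivg and gazebuhg both end in -g yet inflect differently (fabelivg, gogazebuhgul), so the final letter is not what conditions the rule; the second-to-last letter is.
"sugozg" has second-to-last letter 'z'. The stems whose second-to-last letter is 'z' (gedsemazs → gedsemazsim, lesozm → lesozmim, gefpizg → gefpizgim) add -im.
The other patterns: stems whose second-to-last letter is 'v' add the prefix fa-; stems whose second-to-last letter is 'h' add go- … -ul around the stem.
So sugozg → sugozgim.

sugozgim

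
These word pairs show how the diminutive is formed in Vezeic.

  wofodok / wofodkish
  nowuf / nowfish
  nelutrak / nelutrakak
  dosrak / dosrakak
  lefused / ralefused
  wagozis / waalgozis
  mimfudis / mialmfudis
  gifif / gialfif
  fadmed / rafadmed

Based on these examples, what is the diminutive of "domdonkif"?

nelutrak and wofodok both end in -k yet inflect differently (nelutrakak, wofodkish), so the final letter is not what conditions the rule; the last vowel is.
"domdonkif" has last vowel 'i'. The stems whose last vowel is 'i' (gifif → gialfif, wagozis → waalgozis, mimfudis → mialmfudis) insert -al- after the first vowel.
The other patterns: stems whose last vowel is 'a' add -ak; stems whose last vowel is 'e' add the prefix ra-; stems whose last vowel is 'o' or 'u' delete the last vowel and add -ish.
So domdonkif → doalmdonkif.

doalmdonkif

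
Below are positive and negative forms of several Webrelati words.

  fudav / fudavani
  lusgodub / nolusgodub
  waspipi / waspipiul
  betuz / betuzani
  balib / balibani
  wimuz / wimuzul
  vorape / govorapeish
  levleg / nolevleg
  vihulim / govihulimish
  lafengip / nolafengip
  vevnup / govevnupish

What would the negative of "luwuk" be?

noluwuk

vevnup and lafengip both end in -p yet inflect differently (govevnupish, nolafengip), so the final letter is not what conditions the rule; the first letter is.
"luwuk" begins with l-. The stems beginning with l- (lafengip → nolafengip, lusgodub → nolusgodub, levleg → nolevleg) add the prefix no-.
So luwuk → noluwuk.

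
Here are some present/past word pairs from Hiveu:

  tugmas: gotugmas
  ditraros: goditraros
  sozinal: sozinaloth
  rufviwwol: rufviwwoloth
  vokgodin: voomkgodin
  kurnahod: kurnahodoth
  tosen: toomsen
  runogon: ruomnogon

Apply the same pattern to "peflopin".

ditraros and runogon both have last vowel 'o' yet inflect differently (goditraros, ruomnogon), so the last vowel is not what conditions the rule; the final letter is.
"peflopin" ends in -n. The stems ending in -n (tosen → toomsen, runogon → ruomnogon, vokgodin → voomkgodin) insert -om- after the first vowel.
The other patterns: stems ending in -s add the prefix go-; stems ending in -d or -l add -oth.
So peflopin → peomflopin.

peomflopin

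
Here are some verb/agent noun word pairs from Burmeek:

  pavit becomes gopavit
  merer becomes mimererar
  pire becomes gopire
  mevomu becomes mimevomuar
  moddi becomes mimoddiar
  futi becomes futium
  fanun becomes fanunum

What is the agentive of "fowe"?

foweum

futi and moddi both end in -i yet inflect differently (futium, mimoddiar), so the final letter is not what conditions the rule; the first letter is.
"fowe" begins with f-. The stems beginning with f- (fanun → fanunum, futi → futium) add -um.
So fowe → foweum.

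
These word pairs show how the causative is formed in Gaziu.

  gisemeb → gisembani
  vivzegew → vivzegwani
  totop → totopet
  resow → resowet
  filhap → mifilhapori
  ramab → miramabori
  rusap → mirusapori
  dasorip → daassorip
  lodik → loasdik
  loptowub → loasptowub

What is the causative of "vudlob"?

"vudlob" has last vowel 'o'. The stems whose last vowel is 'o' (totop → totopet, resow → resowet) add -et.
So vudlob → vudlobet.

vudlobet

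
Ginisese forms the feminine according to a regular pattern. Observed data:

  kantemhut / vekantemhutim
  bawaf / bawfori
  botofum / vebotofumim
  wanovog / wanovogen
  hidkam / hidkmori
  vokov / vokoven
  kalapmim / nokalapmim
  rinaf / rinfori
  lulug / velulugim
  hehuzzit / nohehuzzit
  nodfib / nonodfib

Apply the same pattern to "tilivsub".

hidkam and kalapmim both end in -m yet inflect differently (hidkmori, nokalapmim), so the final letter is not what conditions the rule; the last vowel is.
"tilivsub" has last vowel 'u'. The stems whose last vowel is 'u' (kantemhut → vekantemhutim, lulug → velulugim, botofum → vebotofumim) add ve- … -im around the stem.
So tilivsub → vetilivsubim.

vetilivsubim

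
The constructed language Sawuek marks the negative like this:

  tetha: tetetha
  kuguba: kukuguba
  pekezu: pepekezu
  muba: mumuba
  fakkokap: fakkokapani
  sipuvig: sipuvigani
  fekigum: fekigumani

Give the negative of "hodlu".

hohodlu

tetha and fakkokap both have last vowel 'a' yet inflect differently (tetetha, fakkokapani), so the last vowel is not what conditions the rule; whether the stem ends in a vowel or a consonant is.
"hodlu" ends in a vowel. The stems ending in a vowel (tetha → tetetha, kuguba → kukuguba, pekezu → pepekezu) repeat the first consonant+vowel as a prefix.
So hodlu → hohodlu.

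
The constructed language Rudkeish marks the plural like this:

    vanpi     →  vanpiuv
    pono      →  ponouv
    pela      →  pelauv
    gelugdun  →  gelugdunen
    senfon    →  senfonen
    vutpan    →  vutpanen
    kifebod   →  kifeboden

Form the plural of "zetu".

zetuuv

"zetu" ends in a vowel. The stems ending in a vowel (vanpi → vanpiuv, pono → ponouv, pela → pelauv) add -uv.
The other pattern: stems ending in a consonant add -en.
So zetu → zetuuv.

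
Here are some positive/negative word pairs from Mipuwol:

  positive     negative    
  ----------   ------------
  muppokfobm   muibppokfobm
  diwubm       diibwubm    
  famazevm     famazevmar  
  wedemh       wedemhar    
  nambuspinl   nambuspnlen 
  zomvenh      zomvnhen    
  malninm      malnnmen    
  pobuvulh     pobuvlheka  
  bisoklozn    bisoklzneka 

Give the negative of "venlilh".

muppokfobm and famazevm both end in -m yet inflect differently (muibppokfobm, famazevmar), so the final letter is not what conditions the rule; the second-to-last letter is.
"venlilh" has second-to-last letter 'l'. The one such stem in the data (pobuvulh → pobuvlheka) deletes the last vowel and adds -eka (as does bisoklozn), so the same rule applies.
So venlilh → venllheka.

venllheka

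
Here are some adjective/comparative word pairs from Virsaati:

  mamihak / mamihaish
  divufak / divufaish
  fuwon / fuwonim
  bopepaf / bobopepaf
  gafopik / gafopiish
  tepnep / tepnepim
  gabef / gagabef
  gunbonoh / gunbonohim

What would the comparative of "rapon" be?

raponim

"rapon" ends in -n. The one such stem in the data (fuwon → fuwonim) adds -im, so the same rule applies.
The other patterns: stems ending in -f repeat the first consonant+vowel as a prefix; stems ending in -k drop the final letter and add -ish.
So rapon → raponim.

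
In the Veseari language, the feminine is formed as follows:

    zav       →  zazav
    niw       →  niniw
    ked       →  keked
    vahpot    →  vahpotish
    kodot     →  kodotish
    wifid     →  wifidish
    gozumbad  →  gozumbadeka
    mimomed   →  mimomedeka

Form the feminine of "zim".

zizim

ked and wifid both end in -d yet inflect differently (keked, wifidish), so the final letter is not what conditions the rule; the number of vowels is.
"zim" has 1 vowel. The stems with 1 vowel (zav → zazav, niw → niniw, ked → keked) repeat the first consonant+vowel as a prefix.
So zim → zizim.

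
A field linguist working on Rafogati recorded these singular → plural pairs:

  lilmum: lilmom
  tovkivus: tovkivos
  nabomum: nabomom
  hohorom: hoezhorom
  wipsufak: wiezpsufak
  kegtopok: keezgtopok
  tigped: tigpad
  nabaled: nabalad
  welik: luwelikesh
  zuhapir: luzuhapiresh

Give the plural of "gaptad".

gaezptad

lilmum and hohorom both end in -m yet inflect differently (lilmom, hoezhorom), so the final letter is not what conditions the rule; the last vowel is.
"gaptad" has last vowel 'a'. The one such stem in the data (wipsufak → wiezpsufak) inserts -ez- after the first vowel (as do hohorom, kegtopok), so the same rule applies.
The other patterns: stems whose last vowel is 'u' change the last vowel to 'o'; stems whose last vowel is 'e' change the last vowel to 'a'; stems whose last vowel is 'i' add lu- … -esh around the stem.
So gaptad → gaezptad.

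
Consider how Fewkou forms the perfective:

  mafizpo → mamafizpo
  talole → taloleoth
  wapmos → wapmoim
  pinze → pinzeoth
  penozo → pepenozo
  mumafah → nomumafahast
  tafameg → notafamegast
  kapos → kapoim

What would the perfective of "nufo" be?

"nufo" ends in -o. The stems ending in -o (penozo → pepenozo, mafizpo → mamafizpo) repeat the first consonant+vowel as a prefix.
The other patterns: stems ending in -s drop the final letter and add -im; stems ending in -e add -oth; stems ending in -g or -h add no- … -ast around the stem.
So nufo → nunufo.

nunufo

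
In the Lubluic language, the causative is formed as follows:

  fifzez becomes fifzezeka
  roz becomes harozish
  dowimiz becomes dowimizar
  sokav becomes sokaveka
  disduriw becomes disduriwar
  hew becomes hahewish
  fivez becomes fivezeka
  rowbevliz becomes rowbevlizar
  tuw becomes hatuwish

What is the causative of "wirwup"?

wirwupeka

roz and fifzez both end in -z yet inflect differently (harozish, fifzezeka), so the final letter is not what conditions the rule; the number of vowels is.
"wirwup" has 2 vowels. The stems with 2 vowels (sokav → sokaveka, fifzez → fifzezeka, fivez → fivezeka) add -eka.
So wirwup → wirwupeka.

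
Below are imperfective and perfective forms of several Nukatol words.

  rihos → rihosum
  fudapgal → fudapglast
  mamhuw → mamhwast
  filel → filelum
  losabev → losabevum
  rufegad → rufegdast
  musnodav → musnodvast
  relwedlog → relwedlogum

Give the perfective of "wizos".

"wizos" has last vowel 'o'. The stems whose last vowel is 'o' (relwedlog → relwedlogum, rihos → rihosum) add -um.
The other pattern: stems whose last vowel is 'a' or 'u' delete the last vowel and add -ast.
So wizos → wizosum.

wizosum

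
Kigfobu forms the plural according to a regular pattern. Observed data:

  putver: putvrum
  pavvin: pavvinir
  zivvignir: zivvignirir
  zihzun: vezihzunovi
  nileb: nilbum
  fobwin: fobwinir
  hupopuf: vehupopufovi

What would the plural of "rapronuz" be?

verapronuzovi

zivvignir and putver both end in -r yet inflect differently (zivvignirir, putvrum), so the final letter is not what conditions the rule; the last vowel is.
"rapronuz" has last vowel 'u'. The stems whose last vowel is 'u' (zihzun → vezihzunovi, hupopuf → vehupopufovi) add ve- … -ovi around the stem.
So rapronuz → verapronuzovi.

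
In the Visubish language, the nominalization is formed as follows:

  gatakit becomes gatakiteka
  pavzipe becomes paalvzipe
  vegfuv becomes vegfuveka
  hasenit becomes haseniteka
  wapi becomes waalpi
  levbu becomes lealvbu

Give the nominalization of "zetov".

zetoveka

wapi and gatakit both have last vowel 'i' yet inflect differently (waalpi, gatakiteka), so the last vowel is not what conditions the rule; whether the stem ends in a vowel or a consonant is.
"zetov" ends in a consonant. The stems ending in a consonant (gatakit → gatakiteka, vegfuv → vegfuveka, hasenit → haseniteka) add -eka.
So zetov → zetoveka.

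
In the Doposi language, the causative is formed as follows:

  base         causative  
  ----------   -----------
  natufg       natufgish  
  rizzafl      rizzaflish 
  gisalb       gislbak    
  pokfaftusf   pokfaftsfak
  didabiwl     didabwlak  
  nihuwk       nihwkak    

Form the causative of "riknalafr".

rizzafl and didabiwl both end in -l yet inflect differently (rizzaflish, didabwlak), so the final letter is not what conditions the rule; the second-to-last letter is.
"riknalafr" has second-to-last letter 'f'. The stems whose second-to-last letter is 'f' (natufg → natufgish, rizzafl → rizzaflish) add -ish.
So riknalafr → riknalafrish.

riknalafrish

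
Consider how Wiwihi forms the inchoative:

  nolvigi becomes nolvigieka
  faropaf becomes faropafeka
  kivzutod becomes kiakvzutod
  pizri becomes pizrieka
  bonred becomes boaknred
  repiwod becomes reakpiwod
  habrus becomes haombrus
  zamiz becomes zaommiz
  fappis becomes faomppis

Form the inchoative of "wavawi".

wavawieka

nolvigi and zamiz both have last vowel 'i' yet inflect differently (nolvigieka, zaommiz), so the last vowel is not what conditions the rule; the final letter is.
"wavawi" ends in -i. The stems ending in -i (nolvigi → nolvigieka, pizri → pizrieka) add -eka.
So wavawi → wavawieka.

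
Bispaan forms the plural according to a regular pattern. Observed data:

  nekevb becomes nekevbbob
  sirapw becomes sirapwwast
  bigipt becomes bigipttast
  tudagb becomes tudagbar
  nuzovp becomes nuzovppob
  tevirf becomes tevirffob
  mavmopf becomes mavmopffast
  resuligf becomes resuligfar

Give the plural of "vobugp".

vobugpar

mavmopf and resuligf both end in -f yet inflect differently (mavmopffast, resuligfar), so the final letter is not what conditions the rule; the second-to-last letter is.
"vobugp" has second-to-last letter 'g'. The stems whose second-to-last letter is 'g' (tudagb → tudagbar, resuligf → resuligfar) add -ar.
The other patterns: stems whose second-to-last letter is 'p' double the final consonant and add -ast; stems whose second-to-last letter is 'r' or 'v' double the final consonant and add -ob.
So vobugp → vobugpar.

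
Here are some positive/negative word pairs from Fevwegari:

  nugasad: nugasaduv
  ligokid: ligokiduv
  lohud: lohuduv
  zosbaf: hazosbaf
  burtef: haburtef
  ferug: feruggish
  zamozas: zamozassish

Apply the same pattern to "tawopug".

nugasad and zosbaf both have last vowel 'a' yet inflect differently (nugasaduv, hazosbaf), so the last vowel is not what conditions the rule; the final letter is.
"tawopug" ends in -g. The one such stem in the data (ferug → feruggish) doubles the final consonant and adds -ish (as does zamozas), so the same rule applies.
So tawopug → tawopuggish.

tawopuggish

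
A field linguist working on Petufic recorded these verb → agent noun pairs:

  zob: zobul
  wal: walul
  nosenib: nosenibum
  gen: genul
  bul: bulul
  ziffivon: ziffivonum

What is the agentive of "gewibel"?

gewibelum

zob and nosenib both end in -b yet inflect differently (zobul, nosenibum), so the final letter is not what conditions the rule; the number of vowels is.
"gewibel" has 3 vowels. The stems with 3 vowels (nosenib → nosenibum, ziffivon → ziffivonum) add -um.
The other pattern: stems with 1 vowel add -ul.
So gewibel → gewibelum.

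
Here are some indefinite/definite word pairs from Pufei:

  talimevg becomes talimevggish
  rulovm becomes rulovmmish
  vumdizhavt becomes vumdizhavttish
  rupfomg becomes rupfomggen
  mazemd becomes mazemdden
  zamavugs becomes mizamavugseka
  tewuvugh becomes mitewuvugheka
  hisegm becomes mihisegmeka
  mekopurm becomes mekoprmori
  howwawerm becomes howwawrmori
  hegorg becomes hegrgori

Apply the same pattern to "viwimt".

viwimtten

talimevg and rupfomg both end in -g yet inflect differently (talimevggish, rupfomggen), so the final letter is not what conditions the rule; the second-to-last letter is.
"viwimt" has second-to-last letter 'm'. The stems whose second-to-last letter is 'm' (rupfomg → rupfomggen, mazemd → mazemdden) double the final consonant and add -en.
So viwimt → viwimtten.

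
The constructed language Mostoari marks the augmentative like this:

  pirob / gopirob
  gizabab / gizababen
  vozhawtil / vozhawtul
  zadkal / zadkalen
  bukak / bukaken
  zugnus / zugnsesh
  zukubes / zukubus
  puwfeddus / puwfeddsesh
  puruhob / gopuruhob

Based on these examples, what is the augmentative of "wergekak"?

"wergekak" has last vowel 'a'. The stems whose last vowel is 'a' (bukak → bukaken, gizabab → gizababen, zadkal → zadkalen) add -en.
So wergekak → wergekaken.

wergekaken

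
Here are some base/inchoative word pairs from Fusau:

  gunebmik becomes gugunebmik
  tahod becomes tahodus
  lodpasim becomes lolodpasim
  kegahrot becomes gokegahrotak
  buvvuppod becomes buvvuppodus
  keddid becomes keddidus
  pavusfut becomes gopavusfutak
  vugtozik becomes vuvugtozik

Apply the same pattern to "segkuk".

tahod and kegahrot both have last vowel 'o' yet inflect differently (tahodus, gokegahrotak), so the last vowel is not what conditions the rule; the final letter is.
"segkuk" ends in -k. The stems ending in -k (vugtozik → vuvugtozik, gunebmik → gugunebmik) repeat the first consonant+vowel as a prefix.
So segkuk → sesegkuk.

sesegkuk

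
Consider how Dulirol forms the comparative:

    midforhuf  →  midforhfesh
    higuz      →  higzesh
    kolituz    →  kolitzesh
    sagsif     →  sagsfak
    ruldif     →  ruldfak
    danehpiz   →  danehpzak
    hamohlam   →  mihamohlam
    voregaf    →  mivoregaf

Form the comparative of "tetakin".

midforhuf and sagsif both end in -f yet inflect differently (midforhfesh, sagsfak), so the final letter is not what conditions the rule; the last vowel is.
"tetakin" has last vowel 'i'. The stems whose last vowel is 'i' (sagsif → sagsfak, ruldif → ruldfak, danehpiz → danehpzak) delete the last vowel and add -ak.
So tetakin → tetaknak.

tetaknak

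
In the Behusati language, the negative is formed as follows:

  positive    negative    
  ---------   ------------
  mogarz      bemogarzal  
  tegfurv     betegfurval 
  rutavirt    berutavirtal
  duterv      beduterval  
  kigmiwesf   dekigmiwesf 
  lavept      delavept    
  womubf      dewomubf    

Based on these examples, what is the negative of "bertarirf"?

rutavirt and lavept both end in -t yet inflect differently (berutavirtal, delavept), so the final letter is not what conditions the rule; the second-to-last letter is.
"bertarirf" has second-to-last letter 'r'. The stems whose second-to-last letter is 'r' (mogarz → bemogarzal, tegfurv → betegfurval, rutavirt → berutavirtal) add be- … -al around the stem.
The other pattern: stems whose second-to-last letter is 'b', 'p' or 's' add the prefix de-.
So bertarirf → bebertarirfal.

bebertarirfal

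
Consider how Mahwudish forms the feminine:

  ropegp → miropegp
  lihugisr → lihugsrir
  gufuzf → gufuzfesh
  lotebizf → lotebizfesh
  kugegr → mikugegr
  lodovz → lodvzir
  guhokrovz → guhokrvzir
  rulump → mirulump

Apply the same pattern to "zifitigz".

"zifitigz" has second-to-last letter 'g'. The stems whose second-to-last letter is 'g' (ropegp → miropegp, kugegr → mikugegr) add the prefix mi-.
The other patterns: stems whose second-to-last letter is 'z' add -esh; stems whose second-to-last letter is 's' or 'v' delete the last vowel and add -ir.
So zifitigz → mizifitigz.

mizifitigz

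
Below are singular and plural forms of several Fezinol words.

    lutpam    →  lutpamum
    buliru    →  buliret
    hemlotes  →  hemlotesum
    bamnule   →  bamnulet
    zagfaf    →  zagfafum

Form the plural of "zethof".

zethofum

"zethof" ends in a consonant. The stems ending in a consonant (lutpam → lutpamum, zagfaf → zagfafum, hemlotes → hemlotesum) add -um.
So zethof → zethofum.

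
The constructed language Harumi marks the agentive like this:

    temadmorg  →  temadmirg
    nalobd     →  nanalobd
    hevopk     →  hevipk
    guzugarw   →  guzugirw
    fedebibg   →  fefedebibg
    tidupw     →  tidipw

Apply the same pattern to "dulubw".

"dulubw" has second-to-last letter 'b'. The stems whose second-to-last letter is 'b' (nalobd → nanalobd, fedebibg → fefedebibg) repeat the first consonant+vowel as a prefix.
The other pattern: stems whose second-to-last letter is 'p' or 'r' change the last vowel to 'i'.
So dulubw → dudulubw.

dudulubw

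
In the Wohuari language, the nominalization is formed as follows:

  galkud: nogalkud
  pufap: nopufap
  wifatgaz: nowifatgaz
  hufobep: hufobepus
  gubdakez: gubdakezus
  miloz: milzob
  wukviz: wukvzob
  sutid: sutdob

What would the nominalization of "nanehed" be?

nanehedus

pufap and hufobep both end in -p yet inflect differently (nopufap, hufobepus), so the final letter is not what conditions the rule; the last vowel is.
"nanehed" has last vowel 'e'. The stems whose last vowel is 'e' (hufobep → hufobepus, gubdakez → gubdakezus) add -us.
The other patterns: stems whose last vowel is 'a' or 'u' add the prefix no-; stems whose last vowel is 'i' or 'o' delete the last vowel and add -ob.
So nanehed → nanehedus.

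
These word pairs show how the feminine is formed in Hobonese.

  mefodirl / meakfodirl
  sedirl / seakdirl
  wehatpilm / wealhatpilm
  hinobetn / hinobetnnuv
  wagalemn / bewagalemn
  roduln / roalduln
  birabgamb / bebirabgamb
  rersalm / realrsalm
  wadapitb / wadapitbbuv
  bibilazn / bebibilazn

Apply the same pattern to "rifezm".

hinobetn and roduln both end in -n yet inflect differently (hinobetnnuv, roalduln), so the final letter is not what conditions the rule; the second-to-last letter is.
"rifezm" has second-to-last letter 'z'. The one such stem in the data (bibilazn → bebibilazn) adds the prefix be-, so the same rule applies.
So rifezm → berifezm.

berifezm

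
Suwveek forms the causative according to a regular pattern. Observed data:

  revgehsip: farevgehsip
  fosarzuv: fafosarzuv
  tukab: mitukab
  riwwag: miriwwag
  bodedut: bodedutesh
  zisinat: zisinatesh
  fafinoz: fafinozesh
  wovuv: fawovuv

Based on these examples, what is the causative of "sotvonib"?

wovuv and bodedut both have last vowel 'u' yet inflect differently (fawovuv, bodedutesh), so the last vowel is not what conditions the rule; the final letter is.
"sotvonib" ends in -b. The one such stem in the data (tukab → mitukab) adds the prefix mi-, so the same rule applies.
The other patterns: stems ending in -p or -v add the prefix fa-; stems ending in -t or -z add -esh.
So sotvonib → misotvonib.

misotvonib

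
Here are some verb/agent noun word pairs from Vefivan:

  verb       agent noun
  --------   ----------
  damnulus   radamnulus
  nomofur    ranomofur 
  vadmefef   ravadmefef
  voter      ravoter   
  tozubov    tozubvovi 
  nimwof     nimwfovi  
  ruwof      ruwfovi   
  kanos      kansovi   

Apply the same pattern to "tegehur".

rategehur

kanos and damnulus both end in -s yet inflect differently (kansovi, radamnulus), so the final letter is not what conditions the rule; the last vowel is.
"tegehur" has last vowel 'u'. The stems whose last vowel is 'u' (damnulus → radamnulus, nomofur → ranomofur) add the prefix ra-.
The other pattern: stems whose last vowel is 'o' delete the last vowel and add -ovi.
So tegehur → rategehur.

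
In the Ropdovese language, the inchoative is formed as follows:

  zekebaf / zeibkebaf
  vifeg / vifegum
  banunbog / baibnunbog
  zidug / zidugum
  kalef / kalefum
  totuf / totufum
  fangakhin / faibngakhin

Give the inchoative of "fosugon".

"fosugon" has 3 vowels. The stems with 3 vowels (fangakhin → faibngakhin, banunbog → baibnunbog, zekebaf → zeibkebaf) insert -ib- after the first vowel.
The other pattern: stems with 2 vowels add -um.
So fosugon → foibsugon.

foibsugon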